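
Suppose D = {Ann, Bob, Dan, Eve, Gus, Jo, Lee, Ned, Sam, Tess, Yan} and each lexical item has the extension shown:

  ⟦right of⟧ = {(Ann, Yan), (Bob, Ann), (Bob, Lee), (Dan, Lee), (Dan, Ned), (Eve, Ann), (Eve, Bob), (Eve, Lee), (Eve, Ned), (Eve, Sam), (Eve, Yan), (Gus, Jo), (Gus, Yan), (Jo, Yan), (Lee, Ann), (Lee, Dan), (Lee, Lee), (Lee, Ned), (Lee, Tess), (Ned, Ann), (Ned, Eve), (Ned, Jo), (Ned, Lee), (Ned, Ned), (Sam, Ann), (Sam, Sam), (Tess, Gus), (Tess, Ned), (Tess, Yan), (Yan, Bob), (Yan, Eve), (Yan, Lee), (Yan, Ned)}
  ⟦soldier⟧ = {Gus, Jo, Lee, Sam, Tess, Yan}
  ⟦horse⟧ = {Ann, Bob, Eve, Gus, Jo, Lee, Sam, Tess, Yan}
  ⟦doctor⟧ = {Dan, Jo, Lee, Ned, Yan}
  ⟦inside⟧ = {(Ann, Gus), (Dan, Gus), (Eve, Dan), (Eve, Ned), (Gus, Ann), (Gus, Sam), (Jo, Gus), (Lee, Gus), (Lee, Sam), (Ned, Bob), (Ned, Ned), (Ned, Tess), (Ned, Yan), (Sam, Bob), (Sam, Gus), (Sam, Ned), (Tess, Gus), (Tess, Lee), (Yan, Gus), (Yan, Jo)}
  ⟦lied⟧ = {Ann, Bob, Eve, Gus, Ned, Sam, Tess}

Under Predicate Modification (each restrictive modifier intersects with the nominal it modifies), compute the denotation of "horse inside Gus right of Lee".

⟦inside Gus⟧ = {x : ⟨x, Gus⟩ ∈ ⟦inside⟧} = {Ann, Dan, Jo, Lee, Sam, Tess, Yan}
⟦right of Lee⟧ = {x : ⟨x, Lee⟩ ∈ ⟦right of⟧} = {Bob, Dan, Eve, Lee, Ned, Yan}
⟦horse⟧ = {Ann, Bob, Eve, Gus, Jo, Lee, Sam, Tess, Yan}
… ∩ ⟦inside Gus⟧ = {Ann, Bob, Eve, Gus, Jo, Lee, Sam, Tess, Yan} ∩ {Ann, Dan, Jo, Lee, Sam, Tess, Yan} = {Ann, Jo, Lee, Sam, Tess, Yan}
… ∩ ⟦right of Lee⟧ = {Ann, Jo, Lee, Sam, Tess, Yan} ∩ {Bob, Dan, Eve, Lee, Ned, Yan} = {Lee, Yan}
So ⟦horse inside Gus right of Lee⟧ = {Lee, Yan}.

{Lee, Yan}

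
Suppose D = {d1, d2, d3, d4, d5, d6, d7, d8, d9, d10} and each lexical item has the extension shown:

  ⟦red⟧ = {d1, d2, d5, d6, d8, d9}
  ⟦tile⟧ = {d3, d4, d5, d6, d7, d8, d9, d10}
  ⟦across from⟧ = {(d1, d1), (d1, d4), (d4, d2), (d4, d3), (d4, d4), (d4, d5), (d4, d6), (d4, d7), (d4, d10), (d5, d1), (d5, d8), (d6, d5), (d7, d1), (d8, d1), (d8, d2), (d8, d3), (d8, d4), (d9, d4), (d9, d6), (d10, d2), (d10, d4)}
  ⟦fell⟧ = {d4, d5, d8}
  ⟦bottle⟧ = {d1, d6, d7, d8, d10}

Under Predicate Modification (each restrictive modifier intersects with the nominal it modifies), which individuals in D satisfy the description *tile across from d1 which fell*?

⟦across from d1⟧ = {x : ⟨x, d1⟩ ∈ ⟦across from⟧} = {d1, d5, d7, d8}
⟦which fell⟧ = ⟦fell⟧ = {d4, d5, d8}
⟦tile⟧ = {d3, d4, d5, d6, d7, d8, d9, d10}
… ∩ ⟦across from d1⟧ = {d3, d4, d5, d6, d7, d8, d9, d10} ∩ {d1, d5, d7, d8} = {d5, d7, d8}
… ∩ ⟦which fell⟧ = {d5, d7, d8} ∩ {d4, d5, d8} = {d5, d8}
So ⟦tile across from d1 which fell⟧ = {d5, d8}.

{d5, d8}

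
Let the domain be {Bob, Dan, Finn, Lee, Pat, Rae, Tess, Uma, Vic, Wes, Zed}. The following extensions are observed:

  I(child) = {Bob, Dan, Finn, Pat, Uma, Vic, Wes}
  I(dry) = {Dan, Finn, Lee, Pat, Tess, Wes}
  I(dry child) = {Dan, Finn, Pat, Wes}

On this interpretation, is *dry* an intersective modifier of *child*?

yes

⟦dry⟧ ∩ ⟦child⟧ = {Dan, Finn, Lee, Pat, Tess, Wes} ∩ {Bob, Dan, Finn, Pat, Uma, Vic, Wes} = {Dan, Finn, Pat, Wes}
Observed ⟦dry child⟧ = {Dan, Finn, Pat, Wes}.
These coincide, so the modifier is intersective here.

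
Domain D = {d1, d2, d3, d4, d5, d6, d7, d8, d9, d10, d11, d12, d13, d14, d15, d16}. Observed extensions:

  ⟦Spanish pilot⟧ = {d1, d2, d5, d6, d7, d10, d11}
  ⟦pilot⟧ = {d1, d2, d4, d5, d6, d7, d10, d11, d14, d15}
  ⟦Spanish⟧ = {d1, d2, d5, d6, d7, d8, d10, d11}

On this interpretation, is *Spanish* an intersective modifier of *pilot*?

yes

⟦Spanish⟧ ∩ ⟦pilot⟧ = {d1, d2, d5, d6, d7, d8, d10, d11} ∩ {d1, d2, d4, d5, d6, d7, d10, d11, d14, d15} = {d1, d2, d5, d6, d7, d10, d11}
Observed ⟦Spanish pilot⟧ = {d1, d2, d5, d6, d7, d10, d11}.
These coincide, so the modifier is intersective here.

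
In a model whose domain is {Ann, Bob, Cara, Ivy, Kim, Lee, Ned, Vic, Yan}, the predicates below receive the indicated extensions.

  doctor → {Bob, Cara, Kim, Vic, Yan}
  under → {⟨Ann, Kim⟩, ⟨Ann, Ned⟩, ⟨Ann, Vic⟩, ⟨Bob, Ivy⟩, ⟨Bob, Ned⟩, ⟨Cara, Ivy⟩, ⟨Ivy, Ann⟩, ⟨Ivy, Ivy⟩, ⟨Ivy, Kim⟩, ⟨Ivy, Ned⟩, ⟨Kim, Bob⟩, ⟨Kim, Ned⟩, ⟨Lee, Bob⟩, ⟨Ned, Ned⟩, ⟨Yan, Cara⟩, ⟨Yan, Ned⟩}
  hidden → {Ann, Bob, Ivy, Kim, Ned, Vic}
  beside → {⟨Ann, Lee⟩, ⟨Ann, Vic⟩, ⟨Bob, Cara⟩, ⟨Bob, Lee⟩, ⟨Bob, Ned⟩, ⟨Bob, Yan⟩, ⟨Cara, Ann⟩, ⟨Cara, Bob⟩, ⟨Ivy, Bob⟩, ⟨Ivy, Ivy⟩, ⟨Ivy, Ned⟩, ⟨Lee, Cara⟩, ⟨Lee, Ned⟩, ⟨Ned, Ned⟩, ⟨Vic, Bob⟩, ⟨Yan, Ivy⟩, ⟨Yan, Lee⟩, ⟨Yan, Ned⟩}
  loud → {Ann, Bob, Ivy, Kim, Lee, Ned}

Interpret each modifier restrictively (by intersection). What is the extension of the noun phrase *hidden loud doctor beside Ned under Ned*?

{Bob}

⟦beside Ned⟧ = {x : ⟨x, Ned⟩ ∈ ⟦beside⟧} = {Bob, Ivy, Lee, Ned, Yan}
⟦under Ned⟧ = {x : ⟨x, Ned⟩ ∈ ⟦under⟧} = {Ann, Bob, Ivy, Kim, Ned, Yan}
⟦doctor⟧ = {Bob, Cara, Kim, Vic, Yan}
… ∩ ⟦beside Ned⟧ = {Bob, Cara, Kim, Vic, Yan} ∩ {Bob, Ivy, Lee, Ned, Yan} = {Bob, Yan}
… ∩ ⟦under Ned⟧ = {Bob, Yan} ∩ {Ann, Bob, Ivy, Kim, Ned, Yan} = {Bob, Yan}
… ∩ ⟦hidden⟧ = {Bob, Yan} ∩ {Ann, Bob, Ivy, Kim, Ned, Vic} = {Bob}
… ∩ ⟦loud⟧ = {Bob} ∩ {Ann, Bob, Ivy, Kim, Lee, Ned} = {Bob}
So ⟦hidden loud doctor beside Ned under Ned⟧ = {Bob}.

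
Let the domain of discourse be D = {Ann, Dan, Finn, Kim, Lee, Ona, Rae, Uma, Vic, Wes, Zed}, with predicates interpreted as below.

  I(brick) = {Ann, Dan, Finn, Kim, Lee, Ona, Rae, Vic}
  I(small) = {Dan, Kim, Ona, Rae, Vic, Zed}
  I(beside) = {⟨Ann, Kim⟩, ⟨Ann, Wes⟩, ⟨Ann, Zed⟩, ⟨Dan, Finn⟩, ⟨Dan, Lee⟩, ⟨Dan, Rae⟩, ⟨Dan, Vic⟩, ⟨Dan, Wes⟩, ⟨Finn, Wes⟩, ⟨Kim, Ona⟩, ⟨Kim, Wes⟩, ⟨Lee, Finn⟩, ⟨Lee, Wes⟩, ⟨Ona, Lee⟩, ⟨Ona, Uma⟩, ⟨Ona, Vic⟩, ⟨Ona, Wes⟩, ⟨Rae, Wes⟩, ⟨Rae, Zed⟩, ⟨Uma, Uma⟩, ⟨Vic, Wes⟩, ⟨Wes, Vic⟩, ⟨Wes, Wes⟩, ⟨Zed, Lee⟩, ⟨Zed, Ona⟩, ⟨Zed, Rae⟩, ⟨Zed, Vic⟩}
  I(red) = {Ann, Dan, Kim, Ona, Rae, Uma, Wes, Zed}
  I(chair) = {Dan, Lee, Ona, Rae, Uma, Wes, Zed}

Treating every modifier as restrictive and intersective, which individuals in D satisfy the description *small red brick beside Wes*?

⟦beside Wes⟧ = {x : ⟨x, Wes⟩ ∈ ⟦beside⟧} = {Ann, Dan, Finn, Kim, Lee, Ona, Rae, Vic, Wes}
⟦brick⟧ = {Ann, Dan, Finn, Kim, Lee, Ona, Rae, Vic}
… ∩ ⟦beside Wes⟧ = {Ann, Dan, Finn, Kim, Lee, Ona, Rae, Vic} ∩ {Ann, Dan, Finn, Kim, Lee, Ona, Rae, Vic, Wes} = {Ann, Dan, Finn, Kim, Lee, Ona, Rae, Vic}
… ∩ ⟦small⟧ = {Ann, Dan, Finn, Kim, Lee, Ona, Rae, Vic} ∩ {Dan, Kim, Ona, Rae, Vic, Zed} = {Dan, Kim, Ona, Rae, Vic}
… ∩ ⟦red⟧ = {Dan, Kim, Ona, Rae, Vic} ∩ {Ann, Dan, Kim, Ona, Rae, Uma, Wes, Zed} = {Dan, Kim, Ona, Rae}
So ⟦small red brick beside Wes⟧ = {Dan, Kim, Ona, Rae}.

{Dan, Kim, Ona, Rae}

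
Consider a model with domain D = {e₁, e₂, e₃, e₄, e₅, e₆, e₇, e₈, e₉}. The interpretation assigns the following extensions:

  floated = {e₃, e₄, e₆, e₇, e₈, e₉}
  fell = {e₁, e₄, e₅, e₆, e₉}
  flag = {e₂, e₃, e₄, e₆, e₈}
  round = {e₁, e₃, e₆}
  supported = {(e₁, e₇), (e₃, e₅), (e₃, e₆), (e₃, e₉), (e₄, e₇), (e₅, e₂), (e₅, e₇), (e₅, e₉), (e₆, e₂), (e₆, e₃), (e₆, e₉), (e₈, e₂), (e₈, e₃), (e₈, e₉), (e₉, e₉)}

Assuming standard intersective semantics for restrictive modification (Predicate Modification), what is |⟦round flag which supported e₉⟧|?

2

⟦which supported e₉⟧ = {x : ⟨x, e₉⟩ ∈ ⟦supported⟧} = {e₃, e₅, e₆, e₈, e₉}
⟦flag⟧ = {e₂, e₃, e₄, e₆, e₈}
… ∩ ⟦which supported e₉⟧ = {e₂, e₃, e₄, e₆, e₈} ∩ {e₃, e₅, e₆, e₈, e₉} = {e₃, e₆, e₈}
… ∩ ⟦round⟧ = {e₃, e₆, e₈} ∩ {e₁, e₃, e₆} = {e₃, e₆}
⟦round flag which supported e₉⟧ = {e₃, e₆}, so the cardinality is 2.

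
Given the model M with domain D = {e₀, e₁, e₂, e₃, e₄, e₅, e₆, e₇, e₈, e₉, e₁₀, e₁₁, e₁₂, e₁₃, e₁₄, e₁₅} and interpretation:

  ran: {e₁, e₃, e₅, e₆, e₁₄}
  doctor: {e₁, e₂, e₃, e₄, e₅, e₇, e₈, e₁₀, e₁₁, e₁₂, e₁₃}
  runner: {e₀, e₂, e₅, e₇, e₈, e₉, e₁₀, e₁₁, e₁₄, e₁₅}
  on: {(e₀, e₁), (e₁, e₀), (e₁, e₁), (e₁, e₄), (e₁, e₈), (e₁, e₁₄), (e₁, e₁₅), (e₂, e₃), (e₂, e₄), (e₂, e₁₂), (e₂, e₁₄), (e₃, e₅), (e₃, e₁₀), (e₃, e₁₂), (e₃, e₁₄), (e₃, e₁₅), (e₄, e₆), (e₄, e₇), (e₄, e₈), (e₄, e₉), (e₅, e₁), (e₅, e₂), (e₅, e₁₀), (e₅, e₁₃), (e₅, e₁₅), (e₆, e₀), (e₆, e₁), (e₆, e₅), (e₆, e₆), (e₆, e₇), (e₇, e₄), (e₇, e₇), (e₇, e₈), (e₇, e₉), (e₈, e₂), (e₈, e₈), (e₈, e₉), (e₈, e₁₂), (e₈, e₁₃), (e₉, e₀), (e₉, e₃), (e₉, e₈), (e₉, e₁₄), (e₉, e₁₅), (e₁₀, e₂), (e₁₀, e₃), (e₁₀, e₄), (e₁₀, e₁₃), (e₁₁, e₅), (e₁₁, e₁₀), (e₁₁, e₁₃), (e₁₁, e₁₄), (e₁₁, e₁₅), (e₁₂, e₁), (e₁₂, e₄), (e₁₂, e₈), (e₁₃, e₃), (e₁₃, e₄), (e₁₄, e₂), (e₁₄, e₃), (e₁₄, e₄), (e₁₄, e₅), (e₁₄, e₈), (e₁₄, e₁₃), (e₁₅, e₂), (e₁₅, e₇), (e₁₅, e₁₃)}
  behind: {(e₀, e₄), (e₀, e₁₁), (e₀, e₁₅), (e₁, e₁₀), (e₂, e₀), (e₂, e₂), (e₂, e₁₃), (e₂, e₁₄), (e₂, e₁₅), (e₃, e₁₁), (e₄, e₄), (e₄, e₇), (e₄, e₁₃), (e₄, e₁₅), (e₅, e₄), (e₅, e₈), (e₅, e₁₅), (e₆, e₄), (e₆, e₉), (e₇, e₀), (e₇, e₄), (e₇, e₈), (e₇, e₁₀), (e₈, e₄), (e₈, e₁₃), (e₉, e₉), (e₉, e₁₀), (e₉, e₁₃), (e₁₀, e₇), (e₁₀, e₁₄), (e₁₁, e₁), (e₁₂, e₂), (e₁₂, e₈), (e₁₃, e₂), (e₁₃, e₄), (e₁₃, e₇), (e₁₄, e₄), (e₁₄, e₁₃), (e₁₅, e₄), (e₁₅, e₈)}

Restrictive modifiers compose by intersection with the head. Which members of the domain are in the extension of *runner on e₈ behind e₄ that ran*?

{e₁₄}

⟦on e₈⟧ = {x : ⟨x, e₈⟩ ∈ ⟦on⟧} = {e₁, e₄, e₇, e₈, e₉, e₁₂, e₁₄}
⟦behind e₄⟧ = {x : ⟨x, e₄⟩ ∈ ⟦behind⟧} = {e₀, e₄, e₅, e₆, e₇, e₈, e₁₃, e₁₄, e₁₅}
⟦that ran⟧ = ⟦ran⟧ = {e₁, e₃, e₅, e₆, e₁₄}
⟦runner⟧ = {e₀, e₂, e₅, e₇, e₈, e₉, e₁₀, e₁₁, e₁₄, e₁₅}
… ∩ ⟦on e₈⟧ = {e₀, e₂, e₅, e₇, e₈, e₉, e₁₀, e₁₁, e₁₄, e₁₅} ∩ {e₁, e₄, e₇, e₈, e₉, e₁₂, e₁₄} = {e₇, e₈, e₉, e₁₄}
… ∩ ⟦behind e₄⟧ = {e₇, e₈, e₉, e₁₄} ∩ {e₀, e₄, e₅, e₆, e₇, e₈, e₁₃, e₁₄, e₁₅} = {e₇, e₈, e₁₄}
… ∩ ⟦that ran⟧ = {e₇, e₈, e₁₄} ∩ {e₁, e₃, e₅, e₆, e₁₄} = {e₁₄}
So ⟦runner on e₈ behind e₄ that ran⟧ = {e₁₄}.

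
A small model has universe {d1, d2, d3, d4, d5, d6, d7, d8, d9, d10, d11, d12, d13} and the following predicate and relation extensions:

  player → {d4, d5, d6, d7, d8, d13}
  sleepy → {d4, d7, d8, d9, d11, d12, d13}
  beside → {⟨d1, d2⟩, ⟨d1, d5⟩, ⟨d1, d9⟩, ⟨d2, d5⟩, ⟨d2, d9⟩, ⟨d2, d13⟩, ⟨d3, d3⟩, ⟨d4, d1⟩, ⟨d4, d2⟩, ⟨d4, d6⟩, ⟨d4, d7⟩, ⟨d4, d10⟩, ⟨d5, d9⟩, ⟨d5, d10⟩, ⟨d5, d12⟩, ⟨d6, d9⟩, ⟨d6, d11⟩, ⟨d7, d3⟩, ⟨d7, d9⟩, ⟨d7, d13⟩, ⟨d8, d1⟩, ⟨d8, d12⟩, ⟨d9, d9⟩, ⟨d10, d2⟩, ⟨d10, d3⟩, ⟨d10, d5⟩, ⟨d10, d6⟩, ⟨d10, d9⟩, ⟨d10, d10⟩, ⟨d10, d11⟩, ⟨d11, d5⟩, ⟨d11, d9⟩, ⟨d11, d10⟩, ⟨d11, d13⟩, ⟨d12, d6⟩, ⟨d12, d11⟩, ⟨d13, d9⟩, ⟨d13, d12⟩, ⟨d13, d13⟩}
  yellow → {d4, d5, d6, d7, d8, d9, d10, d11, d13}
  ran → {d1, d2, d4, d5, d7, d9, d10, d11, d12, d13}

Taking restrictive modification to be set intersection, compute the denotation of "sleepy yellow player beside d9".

⟦beside d9⟧ = {x : ⟨x, d9⟩ ∈ ⟦beside⟧} = {d1, d2, d5, d6, d7, d9, d10, d11, d13}
⟦player⟧ = {d4, d5, d6, d7, d8, d13}
… ∩ ⟦beside d9⟧ = {d4, d5, d6, d7, d8, d13} ∩ {d1, d2, d5, d6, d7, d9, d10, d11, d13} = {d5, d6, d7, d13}
… ∩ ⟦sleepy⟧ = {d5, d6, d7, d13} ∩ {d4, d7, d8, d9, d11, d12, d13} = {d7, d13}
… ∩ ⟦yellow⟧ = {d7, d13} ∩ {d4, d5, d6, d7, d8, d9, d10, d11, d13} = {d7, d13}
So ⟦sleepy yellow player beside d9⟧ = {d7, d13}.

{d7, d13}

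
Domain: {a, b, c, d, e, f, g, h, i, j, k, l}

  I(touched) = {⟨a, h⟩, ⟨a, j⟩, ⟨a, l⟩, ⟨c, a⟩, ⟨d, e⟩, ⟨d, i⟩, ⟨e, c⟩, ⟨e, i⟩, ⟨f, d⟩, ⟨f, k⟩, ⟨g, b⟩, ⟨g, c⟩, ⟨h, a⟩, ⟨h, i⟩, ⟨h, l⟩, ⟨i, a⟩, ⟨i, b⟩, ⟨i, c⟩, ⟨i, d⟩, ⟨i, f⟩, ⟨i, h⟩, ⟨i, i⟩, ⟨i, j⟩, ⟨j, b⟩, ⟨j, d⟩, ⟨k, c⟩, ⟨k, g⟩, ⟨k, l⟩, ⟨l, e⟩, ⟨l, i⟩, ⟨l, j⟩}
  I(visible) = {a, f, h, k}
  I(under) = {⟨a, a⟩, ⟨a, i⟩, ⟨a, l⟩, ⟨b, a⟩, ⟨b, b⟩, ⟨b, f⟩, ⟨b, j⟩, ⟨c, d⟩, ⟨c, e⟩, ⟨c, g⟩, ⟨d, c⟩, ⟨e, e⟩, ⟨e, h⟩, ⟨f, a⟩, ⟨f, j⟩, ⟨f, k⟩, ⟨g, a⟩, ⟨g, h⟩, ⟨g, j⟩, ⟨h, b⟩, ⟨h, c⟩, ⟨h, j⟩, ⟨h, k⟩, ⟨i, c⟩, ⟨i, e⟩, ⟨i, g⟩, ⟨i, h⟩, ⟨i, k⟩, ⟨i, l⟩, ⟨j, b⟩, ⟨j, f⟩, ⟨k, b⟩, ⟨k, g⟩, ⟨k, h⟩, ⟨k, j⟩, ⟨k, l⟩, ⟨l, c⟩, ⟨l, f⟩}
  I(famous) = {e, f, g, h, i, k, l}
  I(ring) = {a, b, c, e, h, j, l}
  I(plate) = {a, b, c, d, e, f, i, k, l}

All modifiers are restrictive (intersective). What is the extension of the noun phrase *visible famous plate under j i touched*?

{f}

⟦under j⟧ = {x : ⟨x, j⟩ ∈ ⟦under⟧} = {b, f, g, h, k}
⟦i touched⟧ = {x : ⟨i, x⟩ ∈ ⟦touched⟧} = {a, b, c, d, f, h, i, j}
⟦plate⟧ = {a, b, c, d, e, f, i, k, l}
… ∩ ⟦under j⟧ = {a, b, c, d, e, f, i, k, l} ∩ {b, f, g, h, k} = {b, f, k}
… ∩ ⟦i touched⟧ = {b, f, k} ∩ {a, b, c, d, f, h, i, j} = {b, f}
… ∩ ⟦visible⟧ = {b, f} ∩ {a, f, h, k} = {f}
… ∩ ⟦famous⟧ = {f} ∩ {e, f, g, h, i, k, l} = {f}
So ⟦visible famous plate under j i touched⟧ = {f}.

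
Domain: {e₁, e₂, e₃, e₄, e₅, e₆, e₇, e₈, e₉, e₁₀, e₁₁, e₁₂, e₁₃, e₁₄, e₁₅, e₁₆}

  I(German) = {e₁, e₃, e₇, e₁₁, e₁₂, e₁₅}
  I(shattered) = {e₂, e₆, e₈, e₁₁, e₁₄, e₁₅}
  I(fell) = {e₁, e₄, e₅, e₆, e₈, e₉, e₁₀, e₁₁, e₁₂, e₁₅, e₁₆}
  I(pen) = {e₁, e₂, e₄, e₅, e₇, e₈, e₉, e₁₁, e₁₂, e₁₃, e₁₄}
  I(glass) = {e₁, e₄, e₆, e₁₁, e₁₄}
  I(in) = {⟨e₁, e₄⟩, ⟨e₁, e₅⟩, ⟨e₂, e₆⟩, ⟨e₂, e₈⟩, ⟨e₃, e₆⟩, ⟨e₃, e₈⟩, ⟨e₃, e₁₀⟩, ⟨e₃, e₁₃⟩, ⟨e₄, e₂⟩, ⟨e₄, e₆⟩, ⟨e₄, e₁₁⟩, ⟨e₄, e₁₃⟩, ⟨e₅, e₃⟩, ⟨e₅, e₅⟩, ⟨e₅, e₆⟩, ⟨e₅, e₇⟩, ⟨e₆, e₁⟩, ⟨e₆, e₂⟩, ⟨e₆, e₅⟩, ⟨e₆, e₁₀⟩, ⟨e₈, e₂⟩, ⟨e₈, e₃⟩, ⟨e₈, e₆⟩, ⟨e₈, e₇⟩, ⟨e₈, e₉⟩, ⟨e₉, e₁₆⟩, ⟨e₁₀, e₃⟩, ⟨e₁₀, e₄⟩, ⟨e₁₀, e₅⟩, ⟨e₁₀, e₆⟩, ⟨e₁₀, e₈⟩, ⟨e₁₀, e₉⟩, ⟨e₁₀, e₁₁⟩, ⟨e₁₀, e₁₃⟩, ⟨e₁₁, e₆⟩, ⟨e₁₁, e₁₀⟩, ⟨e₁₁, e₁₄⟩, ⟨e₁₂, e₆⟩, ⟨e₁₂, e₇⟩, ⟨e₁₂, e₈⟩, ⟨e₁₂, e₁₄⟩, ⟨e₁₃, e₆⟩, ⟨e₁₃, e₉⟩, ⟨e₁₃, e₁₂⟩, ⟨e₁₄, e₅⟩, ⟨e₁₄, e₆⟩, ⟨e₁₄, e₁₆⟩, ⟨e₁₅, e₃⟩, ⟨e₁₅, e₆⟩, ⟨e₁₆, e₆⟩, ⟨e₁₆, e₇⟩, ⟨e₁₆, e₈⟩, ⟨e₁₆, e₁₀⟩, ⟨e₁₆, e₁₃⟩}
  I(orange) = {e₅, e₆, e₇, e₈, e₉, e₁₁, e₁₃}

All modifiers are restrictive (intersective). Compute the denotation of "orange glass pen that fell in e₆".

⟦that fell⟧ = ⟦fell⟧ = {e₁, e₄, e₅, e₆, e₈, e₉, e₁₀, e₁₁, e₁₂, e₁₅, e₁₆}
⟦in e₆⟧ = {x : ⟨x, e₆⟩ ∈ ⟦in⟧} = {e₂, e₃, e₄, e₅, e₈, e₁₀, e₁₁, e₁₂, e₁₃, e₁₄, e₁₅, e₁₆}
⟦pen⟧ = {e₁, e₂, e₄, e₅, e₇, e₈, e₉, e₁₁, e₁₂, e₁₃, e₁₄}
… ∩ ⟦that fell⟧ = {e₁, e₂, e₄, e₅, e₇, e₈, e₉, e₁₁, e₁₂, e₁₃, e₁₄} ∩ {e₁, e₄, e₅, e₆, e₈, e₉, e₁₀, e₁₁, e₁₂, e₁₅, e₁₆} = {e₁, e₄, e₅, e₈, e₉, e₁₁, e₁₂}
… ∩ ⟦in e₆⟧ = {e₁, e₄, e₅, e₈, e₉, e₁₁, e₁₂} ∩ {e₂, e₃, e₄, e₅, e₈, e₁₀, e₁₁, e₁₂, e₁₃, e₁₄, e₁₅, e₁₆} = {e₄, e₅, e₈, e₁₁, e₁₂}
… ∩ ⟦orange⟧ = {e₄, e₅, e₈, e₁₁, e₁₂} ∩ {e₅, e₆, e₇, e₈, e₉, e₁₁, e₁₃} = {e₅, e₈, e₁₁}
… ∩ ⟦glass⟧ = {e₅, e₈, e₁₁} ∩ {e₁, e₄, e₆, e₁₁, e₁₄} = {e₁₁}
So ⟦orange glass pen that fell in e₆⟧ = {e₁₁}.

{e₁₁}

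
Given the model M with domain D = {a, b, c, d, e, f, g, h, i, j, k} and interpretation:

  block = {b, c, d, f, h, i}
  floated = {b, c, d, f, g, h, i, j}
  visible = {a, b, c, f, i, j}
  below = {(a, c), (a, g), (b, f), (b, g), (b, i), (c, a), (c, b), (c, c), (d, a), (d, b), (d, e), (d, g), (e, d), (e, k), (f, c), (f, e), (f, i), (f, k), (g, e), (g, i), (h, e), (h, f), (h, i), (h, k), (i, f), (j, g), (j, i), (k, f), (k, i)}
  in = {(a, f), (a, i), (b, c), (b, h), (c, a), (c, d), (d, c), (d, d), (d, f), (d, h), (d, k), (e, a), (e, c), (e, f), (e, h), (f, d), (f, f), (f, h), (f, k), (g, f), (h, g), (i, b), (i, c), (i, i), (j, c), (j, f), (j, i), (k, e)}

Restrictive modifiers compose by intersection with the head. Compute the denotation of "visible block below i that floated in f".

⟦below i⟧ = {x : ⟨x, i⟩ ∈ ⟦below⟧} = {b, f, g, h, j, k}
⟦that floated⟧ = ⟦floated⟧ = {b, c, d, f, g, h, i, j}
⟦in f⟧ = {x : ⟨x, f⟩ ∈ ⟦in⟧} = {a, d, e, f, g, j}
⟦block⟧ = {b, c, d, f, h, i}
… ∩ ⟦below i⟧ = {b, c, d, f, h, i} ∩ {b, f, g, h, j, k} = {b, f, h}
… ∩ ⟦that floated⟧ = {b, f, h} ∩ {b, c, d, f, g, h, i, j} = {b, f, h}
… ∩ ⟦in f⟧ = {b, f, h} ∩ {a, d, e, f, g, j} = {f}
… ∩ ⟦visible⟧ = {f} ∩ {a, b, c, f, i, j} = {f}
So ⟦visible block below i that floated in f⟧ = {f}.

{f}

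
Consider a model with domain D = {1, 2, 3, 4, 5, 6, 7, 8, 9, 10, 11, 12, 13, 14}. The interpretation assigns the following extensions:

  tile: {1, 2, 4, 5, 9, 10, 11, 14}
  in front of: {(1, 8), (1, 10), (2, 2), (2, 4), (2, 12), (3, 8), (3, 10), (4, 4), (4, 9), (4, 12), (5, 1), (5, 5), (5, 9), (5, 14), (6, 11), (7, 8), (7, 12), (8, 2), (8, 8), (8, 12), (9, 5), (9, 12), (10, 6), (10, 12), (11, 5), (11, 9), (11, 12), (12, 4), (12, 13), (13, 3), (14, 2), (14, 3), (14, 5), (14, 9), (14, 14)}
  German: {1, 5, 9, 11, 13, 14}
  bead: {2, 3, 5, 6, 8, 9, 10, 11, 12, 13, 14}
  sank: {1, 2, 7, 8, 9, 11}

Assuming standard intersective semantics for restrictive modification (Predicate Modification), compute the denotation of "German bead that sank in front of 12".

⟦that sank⟧ = ⟦sank⟧ = {1, 2, 7, 8, 9, 11}
⟦in front of 12⟧ = {x : ⟨x, 12⟩ ∈ ⟦in front of⟧} = {2, 4, 7, 8, 9, 10, 11}
⟦bead⟧ = {2, 3, 5, 6, 8, 9, 10, 11, 12, 13, 14}
… ∩ ⟦that sank⟧ = {2, 3, 5, 6, 8, 9, 10, 11, 12, 13, 14} ∩ {1, 2, 7, 8, 9, 11} = {2, 8, 9, 11}
… ∩ ⟦in front of 12⟧ = {2, 8, 9, 11} ∩ {2, 4, 7, 8, 9, 10, 11} = {2, 8, 9, 11}
… ∩ ⟦German⟧ = {2, 8, 9, 11} ∩ {1, 5, 9, 11, 13, 14} = {9, 11}
So ⟦German bead that sank in front of 12⟧ = {9, 11}.

{9, 11}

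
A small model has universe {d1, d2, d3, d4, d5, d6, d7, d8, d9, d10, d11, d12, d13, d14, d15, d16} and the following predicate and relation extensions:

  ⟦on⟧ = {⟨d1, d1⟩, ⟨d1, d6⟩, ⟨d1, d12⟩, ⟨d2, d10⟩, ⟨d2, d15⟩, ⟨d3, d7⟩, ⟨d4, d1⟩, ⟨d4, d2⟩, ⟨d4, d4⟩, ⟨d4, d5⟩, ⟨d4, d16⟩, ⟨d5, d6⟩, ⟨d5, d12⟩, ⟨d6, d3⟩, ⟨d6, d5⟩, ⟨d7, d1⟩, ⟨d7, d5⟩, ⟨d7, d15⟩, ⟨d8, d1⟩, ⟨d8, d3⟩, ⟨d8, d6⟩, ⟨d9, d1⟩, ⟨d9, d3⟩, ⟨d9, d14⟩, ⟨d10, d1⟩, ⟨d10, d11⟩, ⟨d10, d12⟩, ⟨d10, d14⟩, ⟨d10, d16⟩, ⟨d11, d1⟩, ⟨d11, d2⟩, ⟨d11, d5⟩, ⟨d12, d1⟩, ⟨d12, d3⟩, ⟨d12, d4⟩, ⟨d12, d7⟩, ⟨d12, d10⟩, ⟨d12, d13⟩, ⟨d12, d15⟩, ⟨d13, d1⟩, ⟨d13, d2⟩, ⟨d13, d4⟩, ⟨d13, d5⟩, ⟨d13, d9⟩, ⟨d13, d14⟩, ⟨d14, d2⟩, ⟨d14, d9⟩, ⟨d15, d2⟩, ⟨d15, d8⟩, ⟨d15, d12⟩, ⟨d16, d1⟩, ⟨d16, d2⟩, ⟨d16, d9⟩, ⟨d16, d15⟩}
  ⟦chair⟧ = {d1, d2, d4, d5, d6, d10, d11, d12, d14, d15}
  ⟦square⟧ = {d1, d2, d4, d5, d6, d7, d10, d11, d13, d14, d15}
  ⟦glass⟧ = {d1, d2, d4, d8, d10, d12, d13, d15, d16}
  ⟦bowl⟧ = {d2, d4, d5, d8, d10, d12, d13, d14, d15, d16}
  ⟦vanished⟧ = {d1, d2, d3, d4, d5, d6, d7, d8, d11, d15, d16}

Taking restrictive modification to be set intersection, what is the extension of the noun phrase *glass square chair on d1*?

{d1, d4, d10}

⟦on d1⟧ = {x : ⟨x, d1⟩ ∈ ⟦on⟧} = {d1, d4, d7, d8, d9, d10, d11, d12, d13, d16}
⟦chair⟧ = {d1, d2, d4, d5, d6, d10, d11, d12, d14, d15}
… ∩ ⟦on d1⟧ = {d1, d2, d4, d5, d6, d10, d11, d12, d14, d15} ∩ {d1, d4, d7, d8, d9, d10, d11, d12, d13, d16} = {d1, d4, d10, d11, d12}
… ∩ ⟦glass⟧ = {d1, d4, d10, d11, d12} ∩ {d1, d2, d4, d8, d10, d12, d13, d15, d16} = {d1, d4, d10, d12}
… ∩ ⟦square⟧ = {d1, d4, d10, d12} ∩ {d1, d2, d4, d5, d6, d7, d10, d11, d13, d14, d15} = {d1, d4, d10}
So ⟦glass square chair on d1⟧ = {d1, d4, d10}.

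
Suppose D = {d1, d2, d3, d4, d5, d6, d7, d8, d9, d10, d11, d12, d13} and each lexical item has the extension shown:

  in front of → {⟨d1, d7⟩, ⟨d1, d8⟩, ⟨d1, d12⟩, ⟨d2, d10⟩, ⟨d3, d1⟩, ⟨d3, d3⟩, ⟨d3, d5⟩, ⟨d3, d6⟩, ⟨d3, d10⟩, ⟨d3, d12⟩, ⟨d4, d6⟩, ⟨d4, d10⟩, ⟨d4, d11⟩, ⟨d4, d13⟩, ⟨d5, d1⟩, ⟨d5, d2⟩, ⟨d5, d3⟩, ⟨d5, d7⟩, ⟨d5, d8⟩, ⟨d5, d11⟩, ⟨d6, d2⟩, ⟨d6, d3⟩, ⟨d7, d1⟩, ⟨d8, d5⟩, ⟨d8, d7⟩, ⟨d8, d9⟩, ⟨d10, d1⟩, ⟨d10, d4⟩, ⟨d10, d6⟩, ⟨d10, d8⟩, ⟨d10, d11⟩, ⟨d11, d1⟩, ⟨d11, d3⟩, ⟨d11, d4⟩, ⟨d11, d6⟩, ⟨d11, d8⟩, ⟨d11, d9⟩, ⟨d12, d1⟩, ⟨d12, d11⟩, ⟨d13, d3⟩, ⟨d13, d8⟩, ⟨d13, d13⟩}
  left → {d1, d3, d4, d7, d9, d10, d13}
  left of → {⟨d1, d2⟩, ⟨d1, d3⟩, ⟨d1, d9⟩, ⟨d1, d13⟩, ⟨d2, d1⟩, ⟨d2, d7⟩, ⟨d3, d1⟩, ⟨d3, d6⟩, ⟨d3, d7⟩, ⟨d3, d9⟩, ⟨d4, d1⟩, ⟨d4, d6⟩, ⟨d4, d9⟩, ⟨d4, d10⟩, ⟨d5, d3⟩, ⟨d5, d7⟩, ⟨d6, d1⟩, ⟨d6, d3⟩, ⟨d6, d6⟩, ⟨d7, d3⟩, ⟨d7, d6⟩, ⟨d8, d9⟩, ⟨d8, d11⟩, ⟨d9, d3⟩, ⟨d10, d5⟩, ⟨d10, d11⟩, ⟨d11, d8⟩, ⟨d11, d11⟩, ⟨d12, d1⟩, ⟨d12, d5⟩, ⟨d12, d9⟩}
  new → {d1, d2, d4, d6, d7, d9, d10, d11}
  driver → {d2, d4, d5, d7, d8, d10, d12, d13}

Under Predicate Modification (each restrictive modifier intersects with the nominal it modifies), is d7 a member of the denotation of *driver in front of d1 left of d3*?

yes

⟦in front of d1⟧ = {x : ⟨x, d1⟩ ∈ ⟦in front of⟧} = {d3, d5, d7, d10, d11, d12}
⟦left of d3⟧ = {x : ⟨x, d3⟩ ∈ ⟦left of⟧} = {d1, d5, d6, d7, d9}
⟦driver⟧ = {d2, d4, d5, d7, d8, d10, d12, d13}
… ∩ ⟦in front of d1⟧ = {d2, d4, d5, d7, d8, d10, d12, d13} ∩ {d3, d5, d7, d10, d11, d12} = {d5, d7, d10, d12}
… ∩ ⟦left of d3⟧ = {d5, d7, d10, d12} ∩ {d1, d5, d6, d7, d9} = {d5, d7}
⟦driver in front of d1 left of d3⟧ = {d5, d7}; d7 ∈ this set.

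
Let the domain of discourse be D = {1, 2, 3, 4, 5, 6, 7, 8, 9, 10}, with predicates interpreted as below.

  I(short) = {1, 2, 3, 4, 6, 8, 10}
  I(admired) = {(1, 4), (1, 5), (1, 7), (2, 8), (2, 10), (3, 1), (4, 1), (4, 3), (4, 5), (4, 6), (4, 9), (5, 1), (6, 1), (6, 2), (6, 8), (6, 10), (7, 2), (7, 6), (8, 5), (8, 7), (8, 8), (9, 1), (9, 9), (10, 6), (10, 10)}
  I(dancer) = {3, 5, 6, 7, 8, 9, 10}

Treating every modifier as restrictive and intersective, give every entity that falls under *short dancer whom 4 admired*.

⟦whom 4 admired⟧ = {x : ⟨4, x⟩ ∈ ⟦admired⟧} = {1, 3, 5, 6, 9}
⟦dancer⟧ = {3, 5, 6, 7, 8, 9, 10}
… ∩ ⟦whom 4 admired⟧ = {3, 5, 6, 7, 8, 9, 10} ∩ {1, 3, 5, 6, 9} = {3, 5, 6, 9}
… ∩ ⟦short⟧ = {3, 5, 6, 9} ∩ {1, 2, 3, 4, 6, 8, 10} = {3, 6}
So ⟦short dancer whom 4 admired⟧ = {3, 6}.

{3, 6}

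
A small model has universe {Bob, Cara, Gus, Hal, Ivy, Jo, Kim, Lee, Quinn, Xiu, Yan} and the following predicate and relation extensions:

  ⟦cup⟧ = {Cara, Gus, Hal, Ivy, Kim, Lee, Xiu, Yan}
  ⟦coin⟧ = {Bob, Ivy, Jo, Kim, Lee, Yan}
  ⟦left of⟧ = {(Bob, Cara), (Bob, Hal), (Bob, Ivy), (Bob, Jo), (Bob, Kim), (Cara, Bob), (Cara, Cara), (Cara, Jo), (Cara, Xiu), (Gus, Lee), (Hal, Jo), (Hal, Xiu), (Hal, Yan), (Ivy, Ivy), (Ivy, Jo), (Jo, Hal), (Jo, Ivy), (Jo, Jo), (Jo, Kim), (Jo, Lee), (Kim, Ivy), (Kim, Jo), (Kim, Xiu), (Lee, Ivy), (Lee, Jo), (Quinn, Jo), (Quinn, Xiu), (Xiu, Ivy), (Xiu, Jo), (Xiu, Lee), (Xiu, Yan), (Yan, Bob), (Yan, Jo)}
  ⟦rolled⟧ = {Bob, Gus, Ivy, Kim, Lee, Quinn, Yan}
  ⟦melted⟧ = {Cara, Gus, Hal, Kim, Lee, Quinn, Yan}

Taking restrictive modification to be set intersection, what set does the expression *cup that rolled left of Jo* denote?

{Ivy, Kim, Lee, Yan}

⟦that rolled⟧ = ⟦rolled⟧ = {Bob, Gus, Ivy, Kim, Lee, Quinn, Yan}
⟦left of Jo⟧ = {x : ⟨x, Jo⟩ ∈ ⟦left of⟧} = {Bob, Cara, Hal, Ivy, Jo, Kim, Lee, Quinn, Xiu, Yan}
⟦cup⟧ = {Cara, Gus, Hal, Ivy, Kim, Lee, Xiu, Yan}
… ∩ ⟦that rolled⟧ = {Cara, Gus, Hal, Ivy, Kim, Lee, Xiu, Yan} ∩ {Bob, Gus, Ivy, Kim, Lee, Quinn, Yan} = {Gus, Ivy, Kim, Lee, Yan}
… ∩ ⟦left of Jo⟧ = {Gus, Ivy, Kim, Lee, Yan} ∩ {Bob, Cara, Hal, Ivy, Jo, Kim, Lee, Quinn, Xiu, Yan} = {Ivy, Kim, Lee, Yan}
So ⟦cup that rolled left of Jo⟧ = {Ivy, Kim, Lee, Yan}.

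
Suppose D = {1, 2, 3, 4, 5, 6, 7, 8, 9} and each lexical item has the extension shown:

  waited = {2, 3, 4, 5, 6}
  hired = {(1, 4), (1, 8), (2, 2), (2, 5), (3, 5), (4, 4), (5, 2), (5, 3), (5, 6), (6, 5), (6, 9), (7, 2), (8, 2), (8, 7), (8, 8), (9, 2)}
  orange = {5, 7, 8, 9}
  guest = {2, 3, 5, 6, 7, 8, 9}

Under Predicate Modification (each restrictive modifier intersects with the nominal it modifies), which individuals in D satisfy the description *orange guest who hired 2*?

⟦who hired 2⟧ = {x : ⟨x, 2⟩ ∈ ⟦hired⟧} = {2, 5, 7, 8, 9}
⟦guest⟧ = {2, 3, 5, 6, 7, 8, 9}
… ∩ ⟦who hired 2⟧ = {2, 3, 5, 6, 7, 8, 9} ∩ {2, 5, 7, 8, 9} = {2, 5, 7, 8, 9}
… ∩ ⟦orange⟧ = {2, 5, 7, 8, 9} ∩ {5, 7, 8, 9} = {5, 7, 8, 9}
So ⟦orange guest who hired 2⟧ = {5, 7, 8, 9}.

{5, 7, 8, 9}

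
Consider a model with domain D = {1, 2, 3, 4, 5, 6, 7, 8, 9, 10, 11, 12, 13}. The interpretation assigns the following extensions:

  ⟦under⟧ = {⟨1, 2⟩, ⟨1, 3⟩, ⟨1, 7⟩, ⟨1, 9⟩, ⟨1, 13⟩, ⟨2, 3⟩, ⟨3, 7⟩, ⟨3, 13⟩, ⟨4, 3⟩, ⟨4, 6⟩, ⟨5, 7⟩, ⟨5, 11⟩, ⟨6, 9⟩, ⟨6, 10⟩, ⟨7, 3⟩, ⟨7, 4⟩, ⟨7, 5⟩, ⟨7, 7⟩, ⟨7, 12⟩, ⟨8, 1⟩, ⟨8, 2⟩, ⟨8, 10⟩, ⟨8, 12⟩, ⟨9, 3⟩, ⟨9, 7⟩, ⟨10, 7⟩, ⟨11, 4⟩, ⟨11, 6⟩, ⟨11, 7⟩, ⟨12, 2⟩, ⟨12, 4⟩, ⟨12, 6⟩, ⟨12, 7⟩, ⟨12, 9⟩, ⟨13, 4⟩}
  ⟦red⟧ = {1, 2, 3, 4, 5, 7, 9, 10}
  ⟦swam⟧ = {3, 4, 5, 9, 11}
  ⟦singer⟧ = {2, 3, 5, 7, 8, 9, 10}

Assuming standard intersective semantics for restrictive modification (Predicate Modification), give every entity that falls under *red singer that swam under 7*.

{3, 5, 9}

⟦that swam⟧ = ⟦swam⟧ = {3, 4, 5, 9, 11}
⟦under 7⟧ = {x : ⟨x, 7⟩ ∈ ⟦under⟧} = {1, 3, 5, 7, 9, 10, 11, 12}
⟦singer⟧ = {2, 3, 5, 7, 8, 9, 10}
… ∩ ⟦that swam⟧ = {2, 3, 5, 7, 8, 9, 10} ∩ {3, 4, 5, 9, 11} = {3, 5, 9}
… ∩ ⟦under 7⟧ = {3, 5, 9} ∩ {1, 3, 5, 7, 9, 10, 11, 12} = {3, 5, 9}
… ∩ ⟦red⟧ = {3, 5, 9} ∩ {1, 2, 3, 4, 5, 7, 9, 10} = {3, 5, 9}
So ⟦red singer that swam under 7⟧ = {3, 5, 9}.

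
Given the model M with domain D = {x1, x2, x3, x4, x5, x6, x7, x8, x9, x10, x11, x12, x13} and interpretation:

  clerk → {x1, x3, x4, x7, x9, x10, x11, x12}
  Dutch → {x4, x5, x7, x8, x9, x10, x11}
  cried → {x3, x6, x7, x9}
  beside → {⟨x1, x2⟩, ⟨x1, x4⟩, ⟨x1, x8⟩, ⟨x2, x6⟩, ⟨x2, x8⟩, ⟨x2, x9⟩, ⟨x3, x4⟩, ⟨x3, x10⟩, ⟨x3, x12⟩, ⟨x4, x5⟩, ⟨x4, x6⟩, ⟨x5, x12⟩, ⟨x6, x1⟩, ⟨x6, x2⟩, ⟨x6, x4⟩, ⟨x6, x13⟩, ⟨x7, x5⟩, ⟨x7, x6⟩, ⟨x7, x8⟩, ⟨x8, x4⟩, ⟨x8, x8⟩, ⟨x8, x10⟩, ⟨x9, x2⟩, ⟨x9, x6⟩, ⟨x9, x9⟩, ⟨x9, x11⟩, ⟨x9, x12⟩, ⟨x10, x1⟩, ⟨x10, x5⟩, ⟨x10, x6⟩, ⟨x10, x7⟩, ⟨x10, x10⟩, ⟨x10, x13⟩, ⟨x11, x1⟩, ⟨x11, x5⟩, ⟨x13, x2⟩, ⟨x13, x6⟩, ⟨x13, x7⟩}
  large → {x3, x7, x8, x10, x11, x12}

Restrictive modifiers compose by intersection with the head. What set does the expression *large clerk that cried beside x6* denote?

⟦that cried⟧ = ⟦cried⟧ = {x3, x6, x7, x9}
⟦beside x6⟧ = {x : ⟨x, x6⟩ ∈ ⟦beside⟧} = {x2, x4, x7, x9, x10, x13}
⟦clerk⟧ = {x1, x3, x4, x7, x9, x10, x11, x12}
… ∩ ⟦that cried⟧ = {x1, x3, x4, x7, x9, x10, x11, x12} ∩ {x3, x6, x7, x9} = {x3, x7, x9}
… ∩ ⟦beside x6⟧ = {x3, x7, x9} ∩ {x2, x4, x7, x9, x10, x13} = {x7, x9}
… ∩ ⟦large⟧ = {x7, x9} ∩ {x3, x7, x8, x10, x11, x12} = {x7}
So ⟦large clerk that cried beside x6⟧ = {x7}.

{x7}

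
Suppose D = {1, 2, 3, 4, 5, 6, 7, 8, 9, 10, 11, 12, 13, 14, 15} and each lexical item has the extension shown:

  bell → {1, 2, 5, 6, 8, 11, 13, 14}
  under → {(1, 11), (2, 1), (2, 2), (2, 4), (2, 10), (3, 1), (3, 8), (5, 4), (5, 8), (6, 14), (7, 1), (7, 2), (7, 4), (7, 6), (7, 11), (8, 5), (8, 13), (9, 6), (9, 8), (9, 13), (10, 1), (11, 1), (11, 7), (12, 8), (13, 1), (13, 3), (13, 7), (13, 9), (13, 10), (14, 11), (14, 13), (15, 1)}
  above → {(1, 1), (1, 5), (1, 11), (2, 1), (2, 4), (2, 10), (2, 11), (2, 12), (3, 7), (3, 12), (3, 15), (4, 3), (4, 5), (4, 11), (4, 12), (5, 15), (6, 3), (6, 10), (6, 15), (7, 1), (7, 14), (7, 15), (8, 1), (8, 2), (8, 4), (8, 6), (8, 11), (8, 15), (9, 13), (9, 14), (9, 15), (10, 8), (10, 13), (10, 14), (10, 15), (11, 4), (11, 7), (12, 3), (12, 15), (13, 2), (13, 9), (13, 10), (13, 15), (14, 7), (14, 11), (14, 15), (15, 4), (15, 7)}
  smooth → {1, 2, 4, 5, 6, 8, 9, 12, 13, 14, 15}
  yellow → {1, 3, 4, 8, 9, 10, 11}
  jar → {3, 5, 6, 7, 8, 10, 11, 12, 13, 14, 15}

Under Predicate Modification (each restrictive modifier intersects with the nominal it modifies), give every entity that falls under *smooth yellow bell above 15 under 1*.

{ }

⟦above 15⟧ = {x : ⟨x, 15⟩ ∈ ⟦above⟧} = {3, 5, 6, 7, 8, 9, 10, 12, 13, 14}
⟦under 1⟧ = {x : ⟨x, 1⟩ ∈ ⟦under⟧} = {2, 3, 7, 10, 11, 13, 15}
⟦bell⟧ = {1, 2, 5, 6, 8, 11, 13, 14}
… ∩ ⟦above 15⟧ = {1, 2, 5, 6, 8, 11, 13, 14} ∩ {3, 5, 6, 7, 8, 9, 10, 12, 13, 14} = {5, 6, 8, 13, 14}
… ∩ ⟦under 1⟧ = {5, 6, 8, 13, 14} ∩ {2, 3, 7, 10, 11, 13, 15} = {13}
… ∩ ⟦smooth⟧ = {13} ∩ {1, 2, 4, 5, 6, 8, 9, 12, 13, 14, 15} = {13}
… ∩ ⟦yellow⟧ = {13} ∩ {1, 3, 4, 8, 9, 10, 11} = ∅
So ⟦smooth yellow bell above 15 under 1⟧ = { }.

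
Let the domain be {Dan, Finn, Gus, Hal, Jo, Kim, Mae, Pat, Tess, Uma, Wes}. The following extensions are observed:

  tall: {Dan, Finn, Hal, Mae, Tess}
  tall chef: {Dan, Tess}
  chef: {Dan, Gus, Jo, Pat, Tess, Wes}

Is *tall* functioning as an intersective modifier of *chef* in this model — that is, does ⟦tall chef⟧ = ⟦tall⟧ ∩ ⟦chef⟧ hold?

yes

⟦tall⟧ ∩ ⟦chef⟧ = {Dan, Finn, Hal, Mae, Tess} ∩ {Dan, Gus, Jo, Pat, Tess, Wes} = {Dan, Tess}
Observed ⟦tall chef⟧ = {Dan, Tess}.
These coincide, so the modifier is intersective here.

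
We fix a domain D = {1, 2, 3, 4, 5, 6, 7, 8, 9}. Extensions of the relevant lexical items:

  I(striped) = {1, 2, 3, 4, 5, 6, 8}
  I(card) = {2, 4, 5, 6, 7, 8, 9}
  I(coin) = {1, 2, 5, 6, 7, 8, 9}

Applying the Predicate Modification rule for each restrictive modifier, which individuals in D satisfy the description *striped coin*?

{1, 2, 5, 6, 8}

⟦coin⟧ = {1, 2, 5, 6, 7, 8, 9}
… ∩ ⟦striped⟧ = {1, 2, 5, 6, 7, 8, 9} ∩ {1, 2, 3, 4, 5, 6, 8} = {1, 2, 5, 6, 8}
So ⟦striped coin⟧ = {1, 2, 5, 6, 8}.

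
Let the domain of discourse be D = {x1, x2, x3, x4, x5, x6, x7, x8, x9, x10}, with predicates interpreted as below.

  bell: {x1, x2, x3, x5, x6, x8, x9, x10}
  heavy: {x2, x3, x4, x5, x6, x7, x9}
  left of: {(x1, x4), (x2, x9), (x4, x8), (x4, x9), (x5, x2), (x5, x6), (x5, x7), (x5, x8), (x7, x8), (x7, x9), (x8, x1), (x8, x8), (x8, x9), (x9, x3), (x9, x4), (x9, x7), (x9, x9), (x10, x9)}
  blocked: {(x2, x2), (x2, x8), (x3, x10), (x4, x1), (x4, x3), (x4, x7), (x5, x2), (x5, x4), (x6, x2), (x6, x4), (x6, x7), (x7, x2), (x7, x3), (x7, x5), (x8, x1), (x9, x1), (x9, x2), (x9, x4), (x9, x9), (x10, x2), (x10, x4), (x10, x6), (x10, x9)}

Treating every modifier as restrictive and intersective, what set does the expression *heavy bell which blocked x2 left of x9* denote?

⟦which blocked x2⟧ = {x : ⟨x, x2⟩ ∈ ⟦blocked⟧} = {x2, x5, x6, x7, x9, x10}
⟦left of x9⟧ = {x : ⟨x, x9⟩ ∈ ⟦left of⟧} = {x2, x4, x7, x8, x9, x10}
⟦bell⟧ = {x1, x2, x3, x5, x6, x8, x9, x10}
… ∩ ⟦which blocked x2⟧ = {x1, x2, x3, x5, x6, x8, x9, x10} ∩ {x2, x5, x6, x7, x9, x10} = {x2, x5, x6, x9, x10}
… ∩ ⟦left of x9⟧ = {x2, x5, x6, x9, x10} ∩ {x2, x4, x7, x8, x9, x10} = {x2, x9, x10}
… ∩ ⟦heavy⟧ = {x2, x9, x10} ∩ {x2, x3, x4, x5, x6, x7, x9} = {x2, x9}
So ⟦heavy bell which blocked x2 left of x9⟧ = {x2, x9}.

{x2, x9}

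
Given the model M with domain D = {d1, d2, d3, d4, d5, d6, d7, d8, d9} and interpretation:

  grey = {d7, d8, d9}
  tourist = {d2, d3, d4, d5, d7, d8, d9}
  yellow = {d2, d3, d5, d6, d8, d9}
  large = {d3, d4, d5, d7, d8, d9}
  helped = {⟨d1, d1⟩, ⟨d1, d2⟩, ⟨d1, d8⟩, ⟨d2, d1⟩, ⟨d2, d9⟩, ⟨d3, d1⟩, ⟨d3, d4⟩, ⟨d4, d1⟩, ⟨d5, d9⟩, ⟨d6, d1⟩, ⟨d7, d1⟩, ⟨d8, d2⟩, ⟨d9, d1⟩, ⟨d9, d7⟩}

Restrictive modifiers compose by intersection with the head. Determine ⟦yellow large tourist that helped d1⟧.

{d3, d9}

⟦that helped d1⟧ = {x : ⟨x, d1⟩ ∈ ⟦helped⟧} = {d1, d2, d3, d4, d6, d7, d9}
⟦tourist⟧ = {d2, d3, d4, d5, d7, d8, d9}
… ∩ ⟦that helped d1⟧ = {d2, d3, d4, d5, d7, d8, d9} ∩ {d1, d2, d3, d4, d6, d7, d9} = {d2, d3, d4, d7, d9}
… ∩ ⟦yellow⟧ = {d2, d3, d4, d7, d9} ∩ {d2, d3, d5, d6, d8, d9} = {d2, d3, d9}
… ∩ ⟦large⟧ = {d2, d3, d9} ∩ {d3, d4, d5, d7, d8, d9} = {d3, d9}
So ⟦yellow large tourist that helped d1⟧ = {d3, d9}.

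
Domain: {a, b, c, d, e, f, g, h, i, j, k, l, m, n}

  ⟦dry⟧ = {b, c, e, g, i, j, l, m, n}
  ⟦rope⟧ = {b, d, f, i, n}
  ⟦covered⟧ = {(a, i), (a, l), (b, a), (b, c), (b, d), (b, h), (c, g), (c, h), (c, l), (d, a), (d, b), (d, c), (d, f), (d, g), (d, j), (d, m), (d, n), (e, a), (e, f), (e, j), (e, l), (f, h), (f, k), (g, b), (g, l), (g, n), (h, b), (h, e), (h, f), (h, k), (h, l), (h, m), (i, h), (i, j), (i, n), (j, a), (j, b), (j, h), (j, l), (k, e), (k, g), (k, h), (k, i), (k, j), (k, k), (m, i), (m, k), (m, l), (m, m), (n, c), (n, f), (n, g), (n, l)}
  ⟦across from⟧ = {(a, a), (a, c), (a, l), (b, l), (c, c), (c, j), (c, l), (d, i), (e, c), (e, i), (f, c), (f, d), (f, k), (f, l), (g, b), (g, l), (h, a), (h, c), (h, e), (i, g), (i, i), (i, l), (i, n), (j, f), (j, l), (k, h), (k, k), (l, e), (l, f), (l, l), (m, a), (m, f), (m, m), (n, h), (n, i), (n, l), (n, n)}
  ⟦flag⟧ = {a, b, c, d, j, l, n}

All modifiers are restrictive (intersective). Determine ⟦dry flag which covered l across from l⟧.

⟦which covered l⟧ = {x : ⟨x, l⟩ ∈ ⟦covered⟧} = {a, c, e, g, h, j, m, n}
⟦across from l⟧ = {x : ⟨x, l⟩ ∈ ⟦across from⟧} = {a, b, c, f, g, i, j, l, n}
⟦flag⟧ = {a, b, c, d, j, l, n}
… ∩ ⟦which covered l⟧ = {a, b, c, d, j, l, n} ∩ {a, c, e, g, h, j, m, n} = {a, c, j, n}
… ∩ ⟦across from l⟧ = {a, c, j, n} ∩ {a, b, c, f, g, i, j, l, n} = {a, c, j, n}
… ∩ ⟦dry⟧ = {a, c, j, n} ∩ {b, c, e, g, i, j, l, m, n} = {c, j, n}
So ⟦dry flag which covered l across from l⟧ = {c, j, n}.

{c, j, n}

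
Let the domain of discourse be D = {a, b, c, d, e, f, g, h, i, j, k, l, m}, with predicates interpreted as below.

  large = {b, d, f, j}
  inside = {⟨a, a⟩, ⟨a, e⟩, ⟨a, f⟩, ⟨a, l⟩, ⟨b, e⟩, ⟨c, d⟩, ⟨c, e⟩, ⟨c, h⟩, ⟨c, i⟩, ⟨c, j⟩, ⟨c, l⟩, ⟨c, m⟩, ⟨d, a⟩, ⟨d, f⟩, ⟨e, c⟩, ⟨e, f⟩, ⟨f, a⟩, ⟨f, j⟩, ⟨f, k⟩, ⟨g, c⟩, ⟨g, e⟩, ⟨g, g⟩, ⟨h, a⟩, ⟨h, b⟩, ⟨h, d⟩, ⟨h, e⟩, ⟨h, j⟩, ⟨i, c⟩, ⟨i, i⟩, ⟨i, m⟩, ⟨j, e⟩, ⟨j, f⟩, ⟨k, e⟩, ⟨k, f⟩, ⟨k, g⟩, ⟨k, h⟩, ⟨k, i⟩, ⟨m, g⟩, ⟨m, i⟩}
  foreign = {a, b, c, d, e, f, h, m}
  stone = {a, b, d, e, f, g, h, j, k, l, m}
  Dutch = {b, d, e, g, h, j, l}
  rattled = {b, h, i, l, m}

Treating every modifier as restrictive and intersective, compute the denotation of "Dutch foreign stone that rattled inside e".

⟦that rattled⟧ = ⟦rattled⟧ = {b, h, i, l, m}
⟦inside e⟧ = {x : ⟨x, e⟩ ∈ ⟦inside⟧} = {a, b, c, g, h, j, k}
⟦stone⟧ = {a, b, d, e, f, g, h, j, k, l, m}
… ∩ ⟦that rattled⟧ = {a, b, d, e, f, g, h, j, k, l, m} ∩ {b, h, i, l, m} = {b, h, l, m}
… ∩ ⟦inside e⟧ = {b, h, l, m} ∩ {a, b, c, g, h, j, k} = {b, h}
… ∩ ⟦Dutch⟧ = {b, h} ∩ {b, d, e, g, h, j, l} = {b, h}
… ∩ ⟦foreign⟧ = {b, h} ∩ {a, b, c, d, e, f, h, m} = {b, h}
So ⟦Dutch foreign stone that rattled inside e⟧ = {b, h}.

{b, h}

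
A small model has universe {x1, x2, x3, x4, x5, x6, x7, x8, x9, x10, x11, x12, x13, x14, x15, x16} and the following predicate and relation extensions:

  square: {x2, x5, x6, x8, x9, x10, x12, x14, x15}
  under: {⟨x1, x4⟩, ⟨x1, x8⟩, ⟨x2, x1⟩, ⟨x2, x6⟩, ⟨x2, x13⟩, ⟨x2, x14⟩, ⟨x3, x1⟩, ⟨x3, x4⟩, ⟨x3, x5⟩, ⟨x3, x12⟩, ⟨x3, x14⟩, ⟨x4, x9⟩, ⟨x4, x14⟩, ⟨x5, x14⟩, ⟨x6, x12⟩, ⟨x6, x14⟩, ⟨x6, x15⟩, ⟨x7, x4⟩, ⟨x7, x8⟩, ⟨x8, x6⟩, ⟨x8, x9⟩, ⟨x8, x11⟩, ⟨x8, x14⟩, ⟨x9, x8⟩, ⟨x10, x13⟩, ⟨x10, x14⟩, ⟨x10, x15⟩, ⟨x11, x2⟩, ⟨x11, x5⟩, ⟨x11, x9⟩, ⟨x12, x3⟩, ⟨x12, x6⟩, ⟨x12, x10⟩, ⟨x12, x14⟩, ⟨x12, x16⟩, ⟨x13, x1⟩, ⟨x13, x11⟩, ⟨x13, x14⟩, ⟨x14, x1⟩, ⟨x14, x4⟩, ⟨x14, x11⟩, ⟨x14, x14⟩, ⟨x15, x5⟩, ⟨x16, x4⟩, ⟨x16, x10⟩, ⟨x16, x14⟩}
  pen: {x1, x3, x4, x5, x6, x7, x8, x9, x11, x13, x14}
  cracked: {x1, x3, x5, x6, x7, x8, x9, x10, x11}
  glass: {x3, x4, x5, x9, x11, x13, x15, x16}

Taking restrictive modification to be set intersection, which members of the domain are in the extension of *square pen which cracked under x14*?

⟦which cracked⟧ = ⟦cracked⟧ = {x1, x3, x5, x6, x7, x8, x9, x10, x11}
⟦under x14⟧ = {x : ⟨x, x14⟩ ∈ ⟦under⟧} = {x2, x3, x4, x5, x6, x8, x10, x12, x13, x14, x16}
⟦pen⟧ = {x1, x3, x4, x5, x6, x7, x8, x9, x11, x13, x14}
… ∩ ⟦which cracked⟧ = {x1, x3, x4, x5, x6, x7, x8, x9, x11, x13, x14} ∩ {x1, x3, x5, x6, x7, x8, x9, x10, x11} = {x1, x3, x5, x6, x7, x8, x9, x11}
… ∩ ⟦under x14⟧ = {x1, x3, x5, x6, x7, x8, x9, x11} ∩ {x2, x3, x4, x5, x6, x8, x10, x12, x13, x14, x16} = {x3, x5, x6, x8}
… ∩ ⟦square⟧ = {x3, x5, x6, x8} ∩ {x2, x5, x6, x8, x9, x10, x12, x14, x15} = {x5, x6, x8}
So ⟦square pen which cracked under x14⟧ = {x5, x6, x8}.

{x5, x6, x8}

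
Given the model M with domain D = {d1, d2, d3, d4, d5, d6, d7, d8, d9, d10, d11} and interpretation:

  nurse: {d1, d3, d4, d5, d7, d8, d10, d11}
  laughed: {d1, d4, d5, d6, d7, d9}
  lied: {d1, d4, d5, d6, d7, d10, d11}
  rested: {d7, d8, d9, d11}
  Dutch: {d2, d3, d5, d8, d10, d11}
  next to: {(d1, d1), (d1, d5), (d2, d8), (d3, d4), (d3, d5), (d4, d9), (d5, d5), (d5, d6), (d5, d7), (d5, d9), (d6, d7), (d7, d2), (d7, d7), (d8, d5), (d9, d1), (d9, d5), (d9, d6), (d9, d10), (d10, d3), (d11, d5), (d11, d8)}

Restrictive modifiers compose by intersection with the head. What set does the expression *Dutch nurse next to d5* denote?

⟦next to d5⟧ = {x : ⟨x, d5⟩ ∈ ⟦next to⟧} = {d1, d3, d5, d8, d9, d11}
⟦nurse⟧ = {d1, d3, d4, d5, d7, d8, d10, d11}
… ∩ ⟦next to d5⟧ = {d1, d3, d4, d5, d7, d8, d10, d11} ∩ {d1, d3, d5, d8, d9, d11} = {d1, d3, d5, d8, d11}
… ∩ ⟦Dutch⟧ = {d1, d3, d5, d8, d11} ∩ {d2, d3, d5, d8, d10, d11} = {d3, d5, d8, d11}
So ⟦Dutch nurse next to d5⟧ = {d3, d5, d8, d11}.

{d3, d5, d8, d11}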